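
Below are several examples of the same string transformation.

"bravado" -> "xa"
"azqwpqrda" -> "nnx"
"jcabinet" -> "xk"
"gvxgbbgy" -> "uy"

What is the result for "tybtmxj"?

Rule — keep one character in every 3, starting at position 3 (positions 3rd, 6th, 9th, ...), then shift every letter 3 places backward in the alphabet (wrapping around).
On "tybtmxj": the first step gives "bx", and the second then gives "yu".

yu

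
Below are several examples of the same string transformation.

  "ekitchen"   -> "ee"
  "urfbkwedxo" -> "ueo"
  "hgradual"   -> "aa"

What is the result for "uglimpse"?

ui

What's happening: keep one character in every 3, starting at position 1 (positions 1st, 4th, 7th, ...), then keep only the vowels.
On "uglimpse": the first step gives "uis", and the second then gives "ui".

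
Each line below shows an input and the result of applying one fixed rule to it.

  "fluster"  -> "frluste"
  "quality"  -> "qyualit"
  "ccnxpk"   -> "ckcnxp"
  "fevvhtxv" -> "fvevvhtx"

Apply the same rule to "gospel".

What's happening: swap the first and last characters, then move the last character to the front.
"gospel" → "glospe".

glospe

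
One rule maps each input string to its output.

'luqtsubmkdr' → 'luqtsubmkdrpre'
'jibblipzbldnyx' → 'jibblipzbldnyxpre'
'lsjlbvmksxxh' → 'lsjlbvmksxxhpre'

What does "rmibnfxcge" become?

In each case the input is transformed by: append "pre".
So "rmibnfxcge" becomes "rmibnfxcgepre".

rmibnfxcgepre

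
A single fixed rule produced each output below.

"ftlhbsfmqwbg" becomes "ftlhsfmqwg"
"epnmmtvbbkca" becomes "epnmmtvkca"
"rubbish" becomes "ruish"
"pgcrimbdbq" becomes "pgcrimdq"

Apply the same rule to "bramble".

ramle

The pattern: remove every "b".
On "bramble" that produces "ramle".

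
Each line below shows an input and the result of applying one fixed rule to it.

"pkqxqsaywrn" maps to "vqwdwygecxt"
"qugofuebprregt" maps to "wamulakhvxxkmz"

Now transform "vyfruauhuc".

belxaganai

The pattern: shift every letter 6 places forward in the alphabet (wrapping around).
For "vyfruauhuc" the result is "belxaganai".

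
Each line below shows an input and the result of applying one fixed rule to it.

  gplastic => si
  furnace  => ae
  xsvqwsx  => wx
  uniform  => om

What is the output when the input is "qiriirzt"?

Each output is the input with this applied: keep every other character starting from the first (positions 1st, 3rd, 5th, ...), then delete the first 2 characters.
Applying both steps to "qiriirzt": "qriz", then "iz".

iz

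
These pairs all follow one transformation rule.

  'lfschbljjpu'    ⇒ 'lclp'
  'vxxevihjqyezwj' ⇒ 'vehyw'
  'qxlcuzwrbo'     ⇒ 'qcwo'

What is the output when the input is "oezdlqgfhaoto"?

Rule — keep one character in every 3, starting at position 1 (positions 1st, 4th, 7th, ...).
So "oezdlqgfhaoto" becomes "odgao".

odgao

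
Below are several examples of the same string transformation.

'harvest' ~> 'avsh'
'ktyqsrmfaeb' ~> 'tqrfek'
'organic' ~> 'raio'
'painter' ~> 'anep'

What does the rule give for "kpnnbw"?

pnw

In each case the input is transformed by: move the first character to the end, then keep every other character starting from the first (positions 1st, 3rd, 5th, ...).
Starting from "kpnnbw": after the first operation, "pnnbwk"; after the second, "pnw".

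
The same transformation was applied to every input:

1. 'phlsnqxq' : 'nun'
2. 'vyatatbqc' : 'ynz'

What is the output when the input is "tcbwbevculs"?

rip

Looking at the pairs, the operation is to shift every letter 3 places backward in the alphabet (wrapping around), then keep only the last 3 characters.
Applying that to "tcbwbevculs" gives "rip".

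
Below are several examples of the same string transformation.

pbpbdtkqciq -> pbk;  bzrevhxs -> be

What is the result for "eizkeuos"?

ek

In each case the input is transformed by: move the last 2 characters to the front (rotate right by 2), then keep one character in every 3, starting at position 3 (positions 3rd, 6th, 9th, ...).
On "eizkeuos": the first step gives "oseizkeu", and the second then gives "ek".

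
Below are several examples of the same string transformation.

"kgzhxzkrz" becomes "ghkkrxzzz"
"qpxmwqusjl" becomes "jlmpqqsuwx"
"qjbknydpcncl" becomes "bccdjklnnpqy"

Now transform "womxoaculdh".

What's happening: sort the characters into alphabetical order.
Doing the same to "womxoaculdh": "acdhlmoouwx".

acdhlmoouwx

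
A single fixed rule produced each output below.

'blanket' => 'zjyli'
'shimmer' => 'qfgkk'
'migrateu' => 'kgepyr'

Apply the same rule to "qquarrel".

The transformation: shift every letter 2 places backward in the alphabet (wrapping around), then delete the last 2 characters.
On "qquarrel": the first step gives "oosyppcj", and the second then gives "oosypp".

oosypp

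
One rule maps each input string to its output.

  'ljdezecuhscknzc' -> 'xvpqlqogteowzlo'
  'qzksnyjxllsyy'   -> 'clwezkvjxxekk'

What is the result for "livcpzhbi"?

xuhobltnu

The transformation: shift every letter 12 places forward in the alphabet (wrapping around).
On "livcpzhbi" that produces "xuhobltnu".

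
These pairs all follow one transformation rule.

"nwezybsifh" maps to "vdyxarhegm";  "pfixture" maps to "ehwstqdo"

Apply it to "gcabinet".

bzahmdsf

Looking at the pairs, the operation is to shift every letter 1 place backward in the alphabet (wrapping around), then move the first character to the end.
On "gcabinet": the first step gives "fbzahmds", and the second then gives "bzahmdsf".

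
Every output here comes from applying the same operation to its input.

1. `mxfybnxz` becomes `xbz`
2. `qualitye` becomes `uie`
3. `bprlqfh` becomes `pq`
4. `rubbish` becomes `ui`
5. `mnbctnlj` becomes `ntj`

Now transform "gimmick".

ii

Rule — keep one character in every 3, starting at position 2 (positions 2nd, 5th, 8th, ...).
"gimmick" → "ii".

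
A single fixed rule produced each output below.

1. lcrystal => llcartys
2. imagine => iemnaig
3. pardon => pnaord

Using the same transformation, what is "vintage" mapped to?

Each output is the input with this applied: take characters alternately from the front and the back (1st, last, 2nd, 2nd-last, ...).
Doing the same to "vintage": "veignat".

veignat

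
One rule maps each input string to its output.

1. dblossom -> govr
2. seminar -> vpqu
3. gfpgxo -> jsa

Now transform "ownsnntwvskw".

Each output is the input with this applied: shift every letter 3 places forward in the alphabet (wrapping around), then keep every other character starting from the first (positions 1st, 3rd, 5th, ...).
On "ownsnntwvskw": the first step gives "rzqvqqwzyvnz", and the second then gives "rqqwyn".

rqqwyn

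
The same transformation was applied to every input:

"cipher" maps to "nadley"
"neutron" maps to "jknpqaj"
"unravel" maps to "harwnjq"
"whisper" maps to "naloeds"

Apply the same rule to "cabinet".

pajexwy

The pattern: shift every letter 4 places backward in the alphabet (wrapping around), then reverse the string.
For "cabinet", step one produces "ywxejap"; step two turns that into "pajexwy".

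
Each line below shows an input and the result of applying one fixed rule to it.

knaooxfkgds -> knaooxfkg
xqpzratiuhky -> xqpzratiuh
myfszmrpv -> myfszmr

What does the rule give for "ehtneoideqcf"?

In each case the input is transformed by: delete the last 2 characters.
"ehtneoideqcf" → "ehtneoideq".

ehtneoideq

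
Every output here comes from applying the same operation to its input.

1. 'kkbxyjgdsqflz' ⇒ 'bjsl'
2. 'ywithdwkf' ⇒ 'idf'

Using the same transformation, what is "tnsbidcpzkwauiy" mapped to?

In each case the input is transformed by: keep one character in every 3, starting at position 3 (positions 3rd, 6th, 9th, ...).
Applying that to "tnsbidcpzkwauiy" gives "sdzay".

sdzay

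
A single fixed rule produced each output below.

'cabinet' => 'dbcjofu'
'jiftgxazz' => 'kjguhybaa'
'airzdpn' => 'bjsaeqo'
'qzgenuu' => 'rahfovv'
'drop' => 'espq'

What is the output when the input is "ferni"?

Each output is the input with this applied: shift every letter 1 place forward in the alphabet (wrapping around).
So "ferni" becomes "gfsoj".

gfsoj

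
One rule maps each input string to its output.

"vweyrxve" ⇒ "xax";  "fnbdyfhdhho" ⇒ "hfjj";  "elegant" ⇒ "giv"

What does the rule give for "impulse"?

kwg

In each case the input is transformed by: keep one character in every 3, starting at position 1 (positions 1st, 4th, 7th, ...), then shift every letter 2 places forward in the alphabet (wrapping around).
Working it through for "impulse": intermediate "iue", final "kwg".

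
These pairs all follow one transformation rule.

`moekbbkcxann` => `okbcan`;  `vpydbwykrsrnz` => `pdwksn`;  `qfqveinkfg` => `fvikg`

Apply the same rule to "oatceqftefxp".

The transformation: keep every other character starting from the second (positions 2nd, 4th, 6th, ...).
"oatceqftefxp" → "acqtfp".

acqtfp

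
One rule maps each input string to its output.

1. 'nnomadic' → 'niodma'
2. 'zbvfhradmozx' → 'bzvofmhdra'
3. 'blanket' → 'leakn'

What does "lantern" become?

The pattern: take characters alternately from the front and the back (1st, last, 2nd, 2nd-last, ...), then delete the first 2 characters.
Applying both steps to "lantern": "lnarnet", then "arnet".

arnet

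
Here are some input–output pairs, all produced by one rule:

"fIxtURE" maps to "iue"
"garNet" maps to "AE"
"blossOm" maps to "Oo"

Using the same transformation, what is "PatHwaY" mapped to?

The transformation: flip the case of every letter, then keep only the vowels.
Applying that to "PatHwaY" gives "AA".

AA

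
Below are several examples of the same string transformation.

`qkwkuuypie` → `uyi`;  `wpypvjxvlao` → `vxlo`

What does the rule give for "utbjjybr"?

The transformation: keep every other character starting from the first (positions 1st, 3rd, 5th, ...), then delete the first 2 characters.
"utbjjybr" → "ubjb" → "jb".
(Check on "wpypvjxvlao": → "wyvxlo" → "vxlo" ✓)

jb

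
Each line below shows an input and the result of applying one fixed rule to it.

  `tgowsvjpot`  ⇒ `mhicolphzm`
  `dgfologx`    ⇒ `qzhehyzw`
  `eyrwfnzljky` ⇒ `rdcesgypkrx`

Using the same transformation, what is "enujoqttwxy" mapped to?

What's happening: shift every letter 7 places backward in the alphabet (wrapping around), then reverse the string.
"enujoqttwxy" → "xgnchjmmpqr" → "rqpmmjhcngx".

rqpmmjhcngx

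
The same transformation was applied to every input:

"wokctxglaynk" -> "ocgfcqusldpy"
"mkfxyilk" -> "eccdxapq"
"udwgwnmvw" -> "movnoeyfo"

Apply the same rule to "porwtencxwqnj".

hbgfjioolpwuf

What's happening: take characters alternately from the front and the back (1st, last, 2nd, 2nd-last, ...), then shift every letter 8 places backward in the alphabet (wrapping around).
Working it through for "porwtencxwqnj": intermediate "pjonrqwwtxecn", final "hbgfjioolpwuf".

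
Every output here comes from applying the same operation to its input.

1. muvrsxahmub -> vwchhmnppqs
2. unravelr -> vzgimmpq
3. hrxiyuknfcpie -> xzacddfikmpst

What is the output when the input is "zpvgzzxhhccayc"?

What's happening: sort the characters into alphabetical order, then shift every letter 5 places backward in the alphabet (wrapping around).
Applying both steps to "zpvgzzxhhccayc": "acccghhpvxyzzz", then "vxxxbcckqstuuu".

vxxxbcckqstuuu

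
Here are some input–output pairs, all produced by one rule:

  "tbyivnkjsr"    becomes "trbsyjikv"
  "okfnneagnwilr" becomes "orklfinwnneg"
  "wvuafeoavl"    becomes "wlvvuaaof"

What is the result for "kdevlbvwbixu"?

The pattern: take characters alternately from the front and the back (1st, last, 2nd, 2nd-last, ...), then delete the last character.
Starting from "kdevlbvwbixu": after the first operation, "kudxeivblwbv"; after the second, "kudxeivblwb".

kudxeivblwb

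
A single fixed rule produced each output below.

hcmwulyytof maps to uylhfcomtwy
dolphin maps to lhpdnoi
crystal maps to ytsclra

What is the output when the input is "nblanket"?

Looking at the pairs, the operation is to take characters alternately from the front and the back (1st, last, 2nd, 2nd-last, ...), then move the last 3 characters to the front (rotate right by 3).
For "nblanket", step one produces "ntbelkan"; step two turns that into "kanntbel".

kanntbel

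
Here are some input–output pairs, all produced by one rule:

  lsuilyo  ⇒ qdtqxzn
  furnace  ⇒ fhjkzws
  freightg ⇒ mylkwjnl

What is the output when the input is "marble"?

gqjrfw

Looking at the pairs, the operation is to move the last 3 characters to the front (rotate right by 3), then shift every letter 5 places forward in the alphabet (wrapping around).
Working it through for "marble": intermediate "blemar", final "gqjrfw".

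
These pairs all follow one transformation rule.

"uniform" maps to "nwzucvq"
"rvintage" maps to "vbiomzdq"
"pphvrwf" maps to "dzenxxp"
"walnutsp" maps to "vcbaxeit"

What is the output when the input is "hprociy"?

wkqgpxz

Rule — move the first 3 characters to the end (rotate left by 3), then shift every letter 8 places forward in the alphabet (wrapping around).
On "hprociy": the first step gives "ociyhpr", and the second then gives "wkqgpxz".
(Check on "rvintage": → "ntagervi" → "vbiomzdq" ✓)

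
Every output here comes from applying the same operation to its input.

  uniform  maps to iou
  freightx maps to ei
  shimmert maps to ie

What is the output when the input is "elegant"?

The pattern: move the first 2 characters to the end (rotate left by 2), then keep only the vowels.
"elegant" → "egantel" → "eae".

eae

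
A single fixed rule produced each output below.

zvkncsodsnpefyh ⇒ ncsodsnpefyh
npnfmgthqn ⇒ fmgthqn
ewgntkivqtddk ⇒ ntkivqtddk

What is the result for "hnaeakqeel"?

Each output is the input with this applied: delete the first 3 characters.
Doing the same to "hnaeakqeel": "eakqeel".

eakqeel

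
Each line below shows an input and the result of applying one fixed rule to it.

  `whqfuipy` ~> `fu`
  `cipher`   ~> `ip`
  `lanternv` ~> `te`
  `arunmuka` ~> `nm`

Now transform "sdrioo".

Each output is the input with this applied: move the last 3 characters to the front (rotate right by 3), then keep only the last 2 characters.
Starting from "sdrioo": after the first operation, "ioosdr"; after the second, "dr".

dr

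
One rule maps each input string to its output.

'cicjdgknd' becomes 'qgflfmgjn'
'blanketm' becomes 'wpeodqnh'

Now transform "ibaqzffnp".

In each case the input is transformed by: shift every letter 3 places forward in the alphabet (wrapping around), then move the last 2 characters to the front (rotate right by 2).
Starting from "ibaqzffnp": after the first operation, "ledtciiqs"; after the second, "qsledtcii".

qsledtcii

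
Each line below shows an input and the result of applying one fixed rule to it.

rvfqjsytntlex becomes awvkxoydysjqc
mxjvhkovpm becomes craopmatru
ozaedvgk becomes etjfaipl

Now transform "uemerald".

jzjrfwiq

Rule — swap each adjacent pair of characters (1↔2, 3↔4, ...), then shift every letter 5 places forward in the alphabet (wrapping around).
Applying both steps to "uemerald": "euemardl", then "jzjrfwiq".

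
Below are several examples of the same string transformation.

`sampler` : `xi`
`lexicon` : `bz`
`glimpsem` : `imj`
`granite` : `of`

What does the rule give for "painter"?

xq

Rule — keep one character in every 3, starting at position 2 (positions 2nd, 5th, 8th, ...), then shift every letter 3 places backward in the alphabet (wrapping around).
Working it through for "painter": intermediate "at", final "xq".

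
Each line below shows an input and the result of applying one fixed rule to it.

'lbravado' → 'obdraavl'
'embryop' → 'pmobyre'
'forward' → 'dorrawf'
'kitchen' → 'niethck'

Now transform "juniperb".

Rule — take characters alternately from the front and the back (1st, last, 2nd, 2nd-last, ...), then move the first character to the end.
Starting from "juniperb": after the first operation, "jburneip"; after the second, "burneipj".

burneipj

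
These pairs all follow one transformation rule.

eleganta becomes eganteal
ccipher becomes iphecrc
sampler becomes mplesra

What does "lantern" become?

nterlna

The transformation: swap the first and last characters, then move the first 2 characters to the end (rotate left by 2).
Starting from "lantern": after the first operation, "nanterl"; after the second, "nterlna".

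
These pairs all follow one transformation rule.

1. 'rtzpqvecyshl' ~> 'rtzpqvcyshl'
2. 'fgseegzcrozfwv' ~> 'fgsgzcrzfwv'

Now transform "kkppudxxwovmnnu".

kkppdxxwvmnn

What's happening: remove every vowel.
On "kkppudxxwovmnnu" that produces "kkppdxxwvmnn".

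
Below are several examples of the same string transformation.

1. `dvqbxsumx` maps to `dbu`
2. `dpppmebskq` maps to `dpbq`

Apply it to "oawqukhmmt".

oqht

In each case the input is transformed by: keep one character in every 3, starting at position 1 (positions 1st, 4th, 7th, ...).
Doing the same to "oawqukhmmt": "oqht".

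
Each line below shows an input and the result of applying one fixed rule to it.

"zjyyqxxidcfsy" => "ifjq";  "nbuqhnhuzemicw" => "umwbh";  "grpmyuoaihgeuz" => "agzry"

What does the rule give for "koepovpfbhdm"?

fdoo

What's happening: keep one character in every 3, starting at position 2 (positions 2nd, 5th, 8th, ...), then move the first 2 characters to the end (rotate left by 2).
Starting from "koepovpfbhdm": after the first operation, "oofd"; after the second, "fdoo".
(Check on "zjyyqxxidcfsy": → "jqif" → "ifjq" ✓)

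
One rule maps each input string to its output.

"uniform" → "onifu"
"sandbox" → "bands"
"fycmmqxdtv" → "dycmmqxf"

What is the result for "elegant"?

alege

What's happening: delete the last 2 characters, then swap the first and last characters.
On "elegant": the first step gives "elega", and the second then gives "alege".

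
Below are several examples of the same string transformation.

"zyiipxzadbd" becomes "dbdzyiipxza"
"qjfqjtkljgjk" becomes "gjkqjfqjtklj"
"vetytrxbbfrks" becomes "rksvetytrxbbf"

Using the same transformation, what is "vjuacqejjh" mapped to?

jjhvjuacqe

The rule is to move the last 3 characters to the front (rotate right by 3).
So "vjuacqejjh" becomes "jjhvjuacqe".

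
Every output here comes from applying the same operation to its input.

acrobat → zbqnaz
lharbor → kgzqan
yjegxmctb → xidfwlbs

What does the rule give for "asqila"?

zrphk

In each case the input is transformed by: shift every letter 1 place backward in the alphabet (wrapping around), then delete the last character.
"asqila" → "zrphkz" → "zrphk".
(Check on "lharbor": → "kgzqanq" → "kgzqan" ✓)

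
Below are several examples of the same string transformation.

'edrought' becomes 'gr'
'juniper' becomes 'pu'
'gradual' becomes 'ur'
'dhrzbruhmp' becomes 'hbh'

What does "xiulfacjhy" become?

In each case the input is transformed by: reverse the string, then keep one character in every 3, starting at position 3 (positions 3rd, 6th, 9th, ...).
On "xiulfacjhy" that produces "jfi".

jfi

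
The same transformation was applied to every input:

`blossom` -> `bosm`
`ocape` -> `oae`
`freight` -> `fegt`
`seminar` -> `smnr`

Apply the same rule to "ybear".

Rule — keep every other character starting from the first (positions 1st, 3rd, 5th, ...).
On "ybear" that produces "yer".

yer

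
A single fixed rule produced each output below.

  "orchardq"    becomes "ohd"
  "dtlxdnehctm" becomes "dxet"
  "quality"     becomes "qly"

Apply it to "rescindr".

Looking at the pairs, the operation is to keep one character in every 3, starting at position 1 (positions 1st, 4th, 7th, ...).
On "rescindr" that produces "rcd".

rcd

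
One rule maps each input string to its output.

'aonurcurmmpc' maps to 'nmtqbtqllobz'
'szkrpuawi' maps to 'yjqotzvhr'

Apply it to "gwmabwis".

vlzavhrf

What's happening: shift every letter 1 place backward in the alphabet (wrapping around), then move the first character to the end.
On "gwmabwis": the first step gives "fvlzavhr", and the second then gives "vlzavhrf".
(Check on "szkrpuawi": → "ryjqotzvh" → "yjqotzvhr" ✓)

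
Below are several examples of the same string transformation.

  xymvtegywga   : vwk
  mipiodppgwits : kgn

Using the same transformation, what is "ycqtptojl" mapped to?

Each output is the input with this applied: shift every letter 2 places backward in the alphabet (wrapping around), then keep only the first 3 characters.
Applying that to "ycqtptojl" gives "wao".

wao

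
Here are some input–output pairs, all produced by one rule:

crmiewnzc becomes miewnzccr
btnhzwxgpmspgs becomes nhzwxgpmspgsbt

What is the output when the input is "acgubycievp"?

The transformation: move the first 2 characters to the end (rotate left by 2).
For "acgubycievp" the result is "gubycievpac".

gubycievpac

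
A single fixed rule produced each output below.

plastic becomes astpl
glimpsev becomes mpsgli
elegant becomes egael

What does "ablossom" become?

ossabl

The transformation: delete the last 2 characters, then move the last 3 characters to the front (rotate right by 3).
For "ablossom", step one produces "abloss"; step two turns that into "ossabl".
(Check on "plastic": → "plast" → "astpl" ✓)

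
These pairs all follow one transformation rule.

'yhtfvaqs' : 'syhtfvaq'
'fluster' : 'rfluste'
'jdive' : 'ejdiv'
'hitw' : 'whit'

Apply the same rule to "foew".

wfoe

The pattern: move the last character to the front.
"foew" → "wfoe".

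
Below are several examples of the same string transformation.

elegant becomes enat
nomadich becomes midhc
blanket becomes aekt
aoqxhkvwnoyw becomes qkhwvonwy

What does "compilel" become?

mlile

Rule — swap each adjacent pair of characters (1↔2, 3↔4, ...), then delete the first 3 characters.
Working it through for "compilel": intermediate "ocpmlile", final "mlile".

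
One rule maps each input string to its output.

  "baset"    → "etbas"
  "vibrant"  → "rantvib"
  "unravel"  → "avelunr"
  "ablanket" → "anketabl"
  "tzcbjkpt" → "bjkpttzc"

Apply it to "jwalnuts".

In each case the input is transformed by: move the first 3 characters to the end (rotate left by 3).
For "jwalnuts" the result is "lnutsjwa".

lnutsjwa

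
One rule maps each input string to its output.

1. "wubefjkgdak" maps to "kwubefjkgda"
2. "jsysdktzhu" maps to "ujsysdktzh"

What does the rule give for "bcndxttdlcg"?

gbcndxttdlc

The rule is to move the last character to the front.
Doing the same to "bcndxttdlcg": "gbcndxttdlc".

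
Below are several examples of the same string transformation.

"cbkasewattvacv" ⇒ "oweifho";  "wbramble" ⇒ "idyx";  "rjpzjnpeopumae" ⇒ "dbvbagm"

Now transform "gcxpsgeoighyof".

The pattern: keep every other character starting from the first (positions 1st, 3rd, 5th, ...), then shift every letter 12 places forward in the alphabet (wrapping around).
Applying both steps to "gcxpsgeoighyof": "gxseiho", then "sjequta".

sjequta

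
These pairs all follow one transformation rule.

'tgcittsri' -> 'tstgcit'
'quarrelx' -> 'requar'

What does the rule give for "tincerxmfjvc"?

fjtincerxm

Rule — delete the last 2 characters, then move the last 2 characters to the front (rotate right by 2).
"tincerxmfjvc" → "fjtincerxm".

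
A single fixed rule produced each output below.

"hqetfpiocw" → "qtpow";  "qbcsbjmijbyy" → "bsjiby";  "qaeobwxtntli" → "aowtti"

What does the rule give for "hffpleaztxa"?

fpezx

Rule — keep every other character starting from the second (positions 2nd, 4th, 6th, ...).
Doing the same to "hffpleaztxa": "fpezx".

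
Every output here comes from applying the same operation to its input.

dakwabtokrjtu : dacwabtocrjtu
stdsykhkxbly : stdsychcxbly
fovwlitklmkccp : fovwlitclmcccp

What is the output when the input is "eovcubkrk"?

eovcubcrc

The rule is to replace every "k" with "c".
Doing the same to "eovcubkrk": "eovcubcrc".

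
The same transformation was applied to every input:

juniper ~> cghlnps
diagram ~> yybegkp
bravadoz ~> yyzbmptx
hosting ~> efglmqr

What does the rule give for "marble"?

What's happening: sort the characters into alphabetical order, then shift every letter 2 places backward in the alphabet (wrapping around).
For "marble", step one produces "abelmr"; step two turns that into "yzcjkp".

yzcjkp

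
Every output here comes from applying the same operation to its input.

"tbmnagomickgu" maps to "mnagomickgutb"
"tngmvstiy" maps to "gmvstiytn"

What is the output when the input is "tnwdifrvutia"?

What's happening: move the first 2 characters to the end (rotate left by 2).
Applying that to "tnwdifrvutia" gives "wdifrvutiatn".

wdifrvutiatn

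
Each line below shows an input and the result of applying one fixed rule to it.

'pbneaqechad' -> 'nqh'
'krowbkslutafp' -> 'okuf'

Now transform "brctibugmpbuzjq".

The pattern: keep one character in every 3, starting at position 3 (positions 3rd, 6th, 9th, ...).
Doing the same to "brctibugmpbuzjq": "cbmuq".

cbmuq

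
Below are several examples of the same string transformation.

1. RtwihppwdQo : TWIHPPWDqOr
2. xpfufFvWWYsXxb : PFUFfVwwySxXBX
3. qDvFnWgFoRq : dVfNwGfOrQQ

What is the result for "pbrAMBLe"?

Each output is the input with this applied: move the first character to the end, then flip the case of every letter.
For "pbrAMBLe" the result is "BRamblEP".

BRamblEP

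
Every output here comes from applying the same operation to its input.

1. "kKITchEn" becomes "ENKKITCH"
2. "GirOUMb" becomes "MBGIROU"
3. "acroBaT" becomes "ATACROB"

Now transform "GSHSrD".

What's happening: move the last 2 characters to the front (rotate right by 2), then convert every letter to uppercase.
Working it through for "GSHSrD": intermediate "rDGSHS", final "RDGSHS".

RDGSHS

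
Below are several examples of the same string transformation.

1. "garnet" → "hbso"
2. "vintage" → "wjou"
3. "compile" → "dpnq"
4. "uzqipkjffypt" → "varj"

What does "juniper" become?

The rule is to shift every letter 1 place forward in the alphabet (wrapping around), then keep only the first 4 characters.
On "juniper" that produces "kvoj".
(Check on "garnet": → "hbsofu" → "hbso" ✓)

kvoj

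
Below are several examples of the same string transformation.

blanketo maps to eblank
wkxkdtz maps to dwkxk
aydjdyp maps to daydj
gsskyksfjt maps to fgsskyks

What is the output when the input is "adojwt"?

Rule — delete the last 2 characters, then move the last character to the front.
Applying both steps to "adojwt": "adoj", then "jado".

jado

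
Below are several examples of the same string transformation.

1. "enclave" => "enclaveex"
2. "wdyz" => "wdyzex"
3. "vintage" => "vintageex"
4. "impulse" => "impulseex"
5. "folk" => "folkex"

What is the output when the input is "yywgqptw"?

Rule — append "ex".
So "yywgqptw" becomes "yywgqptwex".

yywgqptwex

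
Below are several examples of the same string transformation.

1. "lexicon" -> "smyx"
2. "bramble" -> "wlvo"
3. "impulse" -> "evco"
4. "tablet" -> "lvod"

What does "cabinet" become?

Looking at the pairs, the operation is to shift every letter 10 places forward in the alphabet (wrapping around), then keep only the last 4 characters.
For "cabinet" the result is "sxod".

sxod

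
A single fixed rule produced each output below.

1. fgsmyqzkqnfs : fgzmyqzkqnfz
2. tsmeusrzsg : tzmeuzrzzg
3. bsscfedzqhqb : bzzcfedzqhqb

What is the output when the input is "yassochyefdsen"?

yazzochyefdzen

Looking at the pairs, the operation is to replace every "s" with "z".
On "yassochyefdsen" that produces "yazzochyefdzen".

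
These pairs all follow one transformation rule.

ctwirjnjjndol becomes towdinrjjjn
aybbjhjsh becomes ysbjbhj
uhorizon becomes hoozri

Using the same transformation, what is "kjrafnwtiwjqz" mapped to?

In each case the input is transformed by: take characters alternately from the front and the back (1st, last, 2nd, 2nd-last, ...), then delete the first 2 characters.
Working it through for "kjrafnwtiwjqz": intermediate "kzjqrjawfintw", final "jqrjawfintw".
(Check on "aybbjhjsh": → "ahysbjbhj" → "ysbjbhj" ✓)

jqrjawfintw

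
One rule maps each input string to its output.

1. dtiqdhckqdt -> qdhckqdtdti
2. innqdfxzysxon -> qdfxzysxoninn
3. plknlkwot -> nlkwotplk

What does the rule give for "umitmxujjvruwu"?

Looking at the pairs, the operation is to move the first 3 characters to the end (rotate left by 3).
"umitmxujjvruwu" → "tmxujjvruwuumi".

tmxujjvruwuumi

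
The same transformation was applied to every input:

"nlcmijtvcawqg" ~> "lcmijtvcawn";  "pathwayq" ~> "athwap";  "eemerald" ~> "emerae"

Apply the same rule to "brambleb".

ramblb

The rule is to delete the last 2 characters, then move the first character to the end.
Starting from "brambleb": after the first operation, "brambl"; after the second, "ramblb".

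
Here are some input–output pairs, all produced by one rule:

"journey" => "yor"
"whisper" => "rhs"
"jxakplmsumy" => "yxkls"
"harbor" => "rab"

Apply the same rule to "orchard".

drh

Rule — move the last 2 characters to the front (rotate right by 2), then keep every other character starting from the second (positions 2nd, 4th, 6th, ...).
On "orchard": the first step gives "rdorcha", and the second then gives "drh".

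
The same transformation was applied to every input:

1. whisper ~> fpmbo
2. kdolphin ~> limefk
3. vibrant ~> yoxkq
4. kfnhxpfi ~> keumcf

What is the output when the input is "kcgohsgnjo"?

dlepdkgl

Each output is the input with this applied: delete the first 2 characters, then shift every letter 3 places backward in the alphabet (wrapping around).
For "kcgohsgnjo" the result is "dlepdkgl".
(Check on "vibrant": → "brant" → "yoxkq" ✓)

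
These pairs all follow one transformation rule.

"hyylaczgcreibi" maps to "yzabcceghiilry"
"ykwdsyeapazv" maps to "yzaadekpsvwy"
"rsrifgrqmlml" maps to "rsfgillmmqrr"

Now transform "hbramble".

mrabbehl

Looking at the pairs, the operation is to sort the characters into alphabetical order, then move the last 2 characters to the front (rotate right by 2).
Working it through for "hbramble": intermediate "abbehlmr", final "mrabbehl".
(Check on "ykwdsyeapazv": → "aadekpsvwyyz" → "yzaadekpsvwy" ✓)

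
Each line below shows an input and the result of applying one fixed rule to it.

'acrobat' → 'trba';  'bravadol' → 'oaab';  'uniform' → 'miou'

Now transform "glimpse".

eipg

The pattern: keep every other character starting from the first (positions 1st, 3rd, 5th, ...), then swap the first and last characters.
Starting from "glimpse": after the first operation, "gipe"; after the second, "eipg".
(Check on "acrobat": → "arbt" → "trba" ✓)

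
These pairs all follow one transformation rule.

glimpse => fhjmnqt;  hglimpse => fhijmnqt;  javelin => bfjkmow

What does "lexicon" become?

dfjmopy

Each output is the input with this applied: sort the characters into alphabetical order, then shift every letter 1 place forward in the alphabet (wrapping around).
Working it through for "lexicon": intermediate "ceilnox", final "dfjmopy".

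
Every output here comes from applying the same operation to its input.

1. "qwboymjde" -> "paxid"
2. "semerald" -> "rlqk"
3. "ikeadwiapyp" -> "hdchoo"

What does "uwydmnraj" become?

txlqi

Looking at the pairs, the operation is to keep every other character starting from the first (positions 1st, 3rd, 5th, ...), then shift every letter 1 place backward in the alphabet (wrapping around).
Starting from "uwydmnraj": after the first operation, "uymrj"; after the second, "txlqi".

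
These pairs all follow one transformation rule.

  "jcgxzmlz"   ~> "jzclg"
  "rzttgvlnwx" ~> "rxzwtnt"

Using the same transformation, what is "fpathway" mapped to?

In each case the input is transformed by: take characters alternately from the front and the back (1st, last, 2nd, 2nd-last, ...), then delete the last 3 characters.
Starting from "fpathway": after the first operation, "fypaawth"; after the second, "fypaa".

fypaa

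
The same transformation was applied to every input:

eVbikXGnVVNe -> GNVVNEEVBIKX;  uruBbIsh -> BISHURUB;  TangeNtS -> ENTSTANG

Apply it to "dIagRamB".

RAMBDIAG

The rule is to swap the front and back halves of the string, then convert every letter to uppercase.
Starting from "dIagRamB": after the first operation, "RamBdIag"; after the second, "RAMBDIAG".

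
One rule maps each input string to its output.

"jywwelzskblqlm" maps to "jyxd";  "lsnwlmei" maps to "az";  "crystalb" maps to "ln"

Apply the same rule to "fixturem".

Rule — keep one character in every 3, starting at position 3 (positions 3rd, 6th, 9th, ...), then shift every letter 13 places forward in the alphabet (wrapping around) — i.e. ROT13.
On "fixturem": the first step gives "xr", and the second then gives "ke".

ke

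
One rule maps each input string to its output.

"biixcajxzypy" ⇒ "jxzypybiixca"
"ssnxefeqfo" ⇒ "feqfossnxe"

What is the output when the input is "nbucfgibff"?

gibffnbucf

Rule — swap the front and back halves of the string.
On "nbucfgibff" that produces "gibffnbucf".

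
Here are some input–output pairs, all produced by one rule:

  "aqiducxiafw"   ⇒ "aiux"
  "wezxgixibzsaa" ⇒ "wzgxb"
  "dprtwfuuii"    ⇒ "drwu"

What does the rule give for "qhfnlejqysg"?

The transformation: delete the last 3 characters, then keep every other character starting from the first (positions 1st, 3rd, 5th, ...).
Working it through for "qhfnlejqysg": intermediate "qhfnlejq", final "qflj".

qflj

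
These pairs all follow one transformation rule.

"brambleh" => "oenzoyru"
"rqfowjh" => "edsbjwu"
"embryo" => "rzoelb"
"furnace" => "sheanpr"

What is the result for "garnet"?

Each output is the input with this applied: shift every letter 13 places forward in the alphabet (wrapping around) — i.e. ROT13.
Applying that to "garnet" gives "tnearg".

tnearg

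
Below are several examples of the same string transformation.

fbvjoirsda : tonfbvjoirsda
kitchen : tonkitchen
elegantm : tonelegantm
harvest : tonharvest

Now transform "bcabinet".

tonbcabinet

Each output is the input with this applied: prepend "ton".
For "bcabinet" the result is "tonbcabinet".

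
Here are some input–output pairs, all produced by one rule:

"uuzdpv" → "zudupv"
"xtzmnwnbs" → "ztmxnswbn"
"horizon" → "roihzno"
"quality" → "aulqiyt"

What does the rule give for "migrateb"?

The pattern: move the first 2 characters to the end (rotate left by 2), then take characters alternately from the front and the back (1st, last, 2nd, 2nd-last, ...).
For "migrateb", step one produces "gratebmi"; step two turns that into "girmabte".

girmabte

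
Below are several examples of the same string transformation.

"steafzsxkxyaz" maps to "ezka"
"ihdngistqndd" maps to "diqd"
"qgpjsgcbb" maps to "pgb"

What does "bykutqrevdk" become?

In each case the input is transformed by: keep one character in every 3, starting at position 3 (positions 3rd, 6th, 9th, ...).
"bykutqrevdk" → "kqv".

kqv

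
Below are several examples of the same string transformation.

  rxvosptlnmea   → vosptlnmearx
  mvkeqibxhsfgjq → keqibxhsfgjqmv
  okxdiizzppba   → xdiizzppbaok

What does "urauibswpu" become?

auibswpuur

Rule — move the first 2 characters to the end (rotate left by 2).
Applying that to "urauibswpu" gives "auibswpuur".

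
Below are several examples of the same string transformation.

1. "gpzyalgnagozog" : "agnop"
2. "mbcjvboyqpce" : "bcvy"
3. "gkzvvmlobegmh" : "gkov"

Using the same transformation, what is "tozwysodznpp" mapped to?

dopy

What's happening: keep one character in every 3, starting at position 2 (positions 2nd, 5th, 8th, ...), then sort the characters into alphabetical order.
For "tozwysodznpp", step one produces "oydp"; step two turns that into "dopy".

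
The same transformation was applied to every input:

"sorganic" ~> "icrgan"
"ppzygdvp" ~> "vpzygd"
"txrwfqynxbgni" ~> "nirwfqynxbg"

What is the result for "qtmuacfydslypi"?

pimuacfydsly

The pattern: delete the first 2 characters, then move the last 2 characters to the front (rotate right by 2).
So "qtmuacfydslypi" becomes "pimuacfydsly".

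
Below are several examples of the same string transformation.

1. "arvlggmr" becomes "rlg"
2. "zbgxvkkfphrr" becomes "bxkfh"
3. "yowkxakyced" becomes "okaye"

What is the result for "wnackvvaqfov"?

Looking at the pairs, the operation is to delete the last character, then keep every other character starting from the second (positions 2nd, 4th, 6th, ...).
On "wnackvvaqfov": the first step gives "wnackvvaqfo", and the second then gives "ncvaf".
(Check on "zbgxvkkfphrr": → "zbgxvkkfphr" → "bxkfh" ✓)

ncvaf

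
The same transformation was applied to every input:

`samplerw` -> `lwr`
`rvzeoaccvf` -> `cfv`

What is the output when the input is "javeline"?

len

What's happening: swap each adjacent pair of characters (1↔2, 3↔4, ...), then keep only the last 3 characters.
On "javeline" that produces "len".
(Check on "samplerw": → "aspmelwr" → "lwr" ✓)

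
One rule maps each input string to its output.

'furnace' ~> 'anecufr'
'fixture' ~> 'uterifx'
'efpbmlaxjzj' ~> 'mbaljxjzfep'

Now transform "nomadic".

dacionm

The rule is to move the first 3 characters to the end (rotate left by 3), then swap each adjacent pair of characters (1↔2, 3↔4, ...).
Starting from "nomadic": after the first operation, "adicnom"; after the second, "dacionm".
(Check on "furnace": → "nacefur" → "anecufr" ✓)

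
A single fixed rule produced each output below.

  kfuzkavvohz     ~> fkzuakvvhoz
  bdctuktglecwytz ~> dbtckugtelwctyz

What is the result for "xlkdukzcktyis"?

lxdkkucztkiys

Each output is the input with this applied: swap each adjacent pair of characters (1↔2, 3↔4, ...).
Applying that to "xlkdukzcktyis" gives "lxdkkucztkiys".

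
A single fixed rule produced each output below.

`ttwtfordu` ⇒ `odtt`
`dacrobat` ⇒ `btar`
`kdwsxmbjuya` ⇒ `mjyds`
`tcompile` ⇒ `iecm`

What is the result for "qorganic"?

ncog

The pattern: keep every other character starting from the second (positions 2nd, 4th, 6th, ...), then move the first 2 characters to the end (rotate left by 2).
So "qorganic" becomes "ncog".
(Check on "kdwsxmbjuya": → "dsmjy" → "mjyds" ✓)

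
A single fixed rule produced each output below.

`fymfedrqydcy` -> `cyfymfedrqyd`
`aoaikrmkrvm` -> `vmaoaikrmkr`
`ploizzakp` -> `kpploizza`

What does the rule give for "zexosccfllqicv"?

cvzexosccfllqi

The pattern: move the last 2 characters to the front (rotate right by 2).
For "zexosccfllqicv" the result is "cvzexosccfllqi".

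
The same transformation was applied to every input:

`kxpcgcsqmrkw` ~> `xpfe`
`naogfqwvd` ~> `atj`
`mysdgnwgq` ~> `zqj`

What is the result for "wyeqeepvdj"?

Each output is the input with this applied: shift every letter 13 places forward in the alphabet (wrapping around) — i.e. ROT13, then keep one character in every 3, starting at position 1 (positions 1st, 4th, 7th, ...).
On "wyeqeepvdj": the first step gives "jlrdrrciqw", and the second then gives "jdcw".

jdcw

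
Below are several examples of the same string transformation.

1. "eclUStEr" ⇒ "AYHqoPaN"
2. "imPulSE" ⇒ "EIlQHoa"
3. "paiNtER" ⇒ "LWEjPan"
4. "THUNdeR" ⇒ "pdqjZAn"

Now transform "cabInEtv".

YWXeJaPR

The transformation: flip the case of every letter, then shift every letter 4 places backward in the alphabet (wrapping around).
Applying both steps to "cabInEtv": "CABiNeTV", then "YWXeJaPR".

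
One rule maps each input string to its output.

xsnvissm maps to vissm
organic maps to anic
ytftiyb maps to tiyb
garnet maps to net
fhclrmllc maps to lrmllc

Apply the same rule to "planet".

Each output is the input with this applied: delete the first 3 characters.
On "planet" that produces "net".

net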